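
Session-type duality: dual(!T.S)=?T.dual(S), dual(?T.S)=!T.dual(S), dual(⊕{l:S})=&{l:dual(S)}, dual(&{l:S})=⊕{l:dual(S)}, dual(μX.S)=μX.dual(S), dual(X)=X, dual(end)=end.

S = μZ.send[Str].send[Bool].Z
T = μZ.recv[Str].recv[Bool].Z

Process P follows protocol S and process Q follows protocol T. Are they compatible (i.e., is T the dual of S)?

YES

μZ vs μZ  ok (μ self-dual)
  send[Str] vs recv[Str]  ok
    send[Bool] vs recv[Bool]  ok
      Z vs Z  ok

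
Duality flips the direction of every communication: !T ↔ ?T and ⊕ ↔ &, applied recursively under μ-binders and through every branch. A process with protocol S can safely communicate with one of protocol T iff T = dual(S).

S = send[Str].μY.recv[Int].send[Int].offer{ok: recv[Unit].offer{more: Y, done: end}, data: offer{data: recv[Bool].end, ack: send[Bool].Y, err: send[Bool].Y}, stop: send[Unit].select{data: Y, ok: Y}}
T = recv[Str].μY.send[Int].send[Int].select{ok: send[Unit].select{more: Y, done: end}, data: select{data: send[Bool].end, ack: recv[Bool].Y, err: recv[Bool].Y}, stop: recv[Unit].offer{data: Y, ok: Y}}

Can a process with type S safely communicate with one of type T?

send[Str] vs recv[Str]  match
  μY vs μY  match (binder kept)
    recv[Int] vs send[Int]  match
      send[Int] vs send[Int]  ✗ same direction on both sides — not dual

NO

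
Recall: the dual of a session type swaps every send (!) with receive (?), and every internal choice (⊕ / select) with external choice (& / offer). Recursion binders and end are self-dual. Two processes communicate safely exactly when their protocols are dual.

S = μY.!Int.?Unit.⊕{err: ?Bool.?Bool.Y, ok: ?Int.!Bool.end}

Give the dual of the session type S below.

μY = μY  (μ self-dual)
  !Int = ?Int
    ?Unit = !Unit
      ⊕{err,ok} = &{err,ok}  (select→offer)
        case err:
          ?Bool = !Bool
            ?Bool = !Bool
              dual(Y) = Y
        case ok:
          ?Int = !Int
            !Bool = ?Bool
              dual(end) = end

μY.?Int.!Unit.&{err: !Bool.!Bool.Y, ok: !Int.?Bool.end}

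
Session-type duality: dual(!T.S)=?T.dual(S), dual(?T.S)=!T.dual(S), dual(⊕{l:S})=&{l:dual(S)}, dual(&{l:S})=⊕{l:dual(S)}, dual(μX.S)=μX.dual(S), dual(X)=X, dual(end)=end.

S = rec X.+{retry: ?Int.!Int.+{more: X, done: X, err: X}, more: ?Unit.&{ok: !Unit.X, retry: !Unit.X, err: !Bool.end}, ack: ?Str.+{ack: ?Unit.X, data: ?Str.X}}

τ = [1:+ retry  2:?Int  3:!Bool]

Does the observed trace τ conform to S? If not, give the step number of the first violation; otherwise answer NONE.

3

step 1: + retry  ok  cont: ?Int.!Int.+{more: rec X.…, done: rec X.…, err: rec X.…}
step 2: ?Int  ok  cont: !Int.+{more: rec X.…, done: rec X.…, err: rec X.…}
step 3: got !Bool, protocol expects !Int  ✗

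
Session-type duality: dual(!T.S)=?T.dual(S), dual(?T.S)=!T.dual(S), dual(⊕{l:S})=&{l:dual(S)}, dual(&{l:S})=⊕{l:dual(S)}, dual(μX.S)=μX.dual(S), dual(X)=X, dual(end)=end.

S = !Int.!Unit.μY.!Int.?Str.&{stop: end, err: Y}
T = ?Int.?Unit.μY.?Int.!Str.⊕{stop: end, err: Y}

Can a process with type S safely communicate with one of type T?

!Int ‖ ?Int  ok
  !Unit ‖ ?Unit  ok
    μY ‖ μY  ok (rec unchanged)
      !Int ‖ ?Int  ok
        ?Str ‖ !Str  ok
          &{stop,err} ‖ ⊕{stop,err}  ok label sets agree
            case stop:
              end ‖ end  ok
            case err:
              Y ‖ Y  ok

YES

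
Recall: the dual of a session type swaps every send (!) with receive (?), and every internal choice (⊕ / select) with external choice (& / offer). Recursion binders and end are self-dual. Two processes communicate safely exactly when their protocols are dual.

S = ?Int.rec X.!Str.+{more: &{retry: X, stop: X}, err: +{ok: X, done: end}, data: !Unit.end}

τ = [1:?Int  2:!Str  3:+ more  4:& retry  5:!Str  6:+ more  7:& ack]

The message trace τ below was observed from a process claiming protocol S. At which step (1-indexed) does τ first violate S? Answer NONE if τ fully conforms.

@1 ?Int  match  residual = rec X.…
@2 !Str  match  residual = +{more: &{retry: rec X.…, stop: rec X.…}, err: +{ok: rec X.…, done: end}, data: !Unit.end}
@3 + more  match  residual = &{retry: rec X.…, stop: rec X.…}
@4 & retry  match  residual = rec X.…
@5 !Str  match  residual = +{more: &{retry: rec X.…, stop: rec X.…}, err: +{ok: rec X.…, done: end}, data: !Unit.end}
@6 + more  match  residual = &{retry: rec X.…, stop: rec X.…}
@7 got & ack, protocol expects & retry or & stop  ✗

7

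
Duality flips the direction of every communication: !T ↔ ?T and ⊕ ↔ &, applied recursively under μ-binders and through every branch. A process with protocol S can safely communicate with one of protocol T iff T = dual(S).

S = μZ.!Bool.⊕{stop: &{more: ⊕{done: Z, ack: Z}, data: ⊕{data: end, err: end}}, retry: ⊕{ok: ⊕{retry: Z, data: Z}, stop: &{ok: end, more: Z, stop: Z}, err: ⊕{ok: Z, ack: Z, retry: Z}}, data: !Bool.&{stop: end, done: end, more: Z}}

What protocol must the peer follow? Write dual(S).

μZ.?Bool.&{stop: ⊕{more: &{done: Z, ack: Z}, data: &{data: end, err: end}}, retry: &{ok: &{retry: Z, data: Z}, stop: ⊕{ok: end, more: Z, stop: Z}, err: &{ok: Z, ack: Z, retry: Z}}, data: ?Bool.⊕{stop: end, done: end, more: Z}}

μZ → μZ  (rec unchanged)
  !Bool → ?Bool
    ⊕{stop,retry,data} → &{stop,retry,data}  (select→offer)
      case stop:
        &{more,data} → ⊕{more,data}  (&→⊕)
          case more:
            ⊕{done,ack} → &{done,ack}  (select→offer)
              case done:
                dual(Z) = Z
              case ack:
                dual(Z) = Z
          case data:
            ⊕{data,err} → &{data,err}  (select→offer)
              case data:
                dual(end) = end
              case err:
                dual(end) = end
      case retry:
        ⊕{ok,stop,err} → &{ok,stop,err}  (select→offer)
          case ok:
            ⊕{retry,data} → &{retry,data}  (select→offer)
              case retry:
                dual(Z) = Z
              case data:
                dual(Z) = Z
          case stop:
            &{ok,more,stop} → ⊕{ok,more,stop}  (&→⊕)
              case ok:
                dual(end) = end
              case more:
                dual(Z) = Z
              case stop:
                dual(Z) = Z
          case err:
            ⊕{ok,ack,retry} → &{ok,ack,retry}  (select→offer)
              case ok:
                dual(Z) = Z
              case ack:
                dual(Z) = Z
              case retry:
                dual(Z) = Z
      case data:
        !Bool → ?Bool
          &{stop,done,more} → ⊕{stop,done,more}  (&→⊕)
            case stop:
              dual(end) = end
            case done:
              dual(end) = end
            case more:
              dual(Z) = Z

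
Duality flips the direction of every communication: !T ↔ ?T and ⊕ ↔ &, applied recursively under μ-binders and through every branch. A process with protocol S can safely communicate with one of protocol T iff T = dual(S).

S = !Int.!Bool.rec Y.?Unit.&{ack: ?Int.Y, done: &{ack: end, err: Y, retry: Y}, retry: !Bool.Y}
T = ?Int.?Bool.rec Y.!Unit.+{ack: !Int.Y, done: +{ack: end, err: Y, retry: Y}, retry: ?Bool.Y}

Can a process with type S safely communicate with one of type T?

!Int ‖ ?Int  match
  !Bool ‖ ?Bool  match
    rec Y ‖ rec Y  match (binder kept)
      ?Unit ‖ !Unit  match
        &{ack,done,retry} ‖ +{ack,done,retry}  match same labels
          • ack:
            ?Int ‖ !Int  match
              Y ‖ Y  match
          • done:
            &{ack,err,retry} ‖ +{ack,err,retry}  match same labels
              • ack:
                end ‖ end  match
              • err:
                Y ‖ Y  match
              • retry:
                Y ‖ Y  match
          • retry:
            !Bool ‖ ?Bool  match
              Y ‖ Y  match

YES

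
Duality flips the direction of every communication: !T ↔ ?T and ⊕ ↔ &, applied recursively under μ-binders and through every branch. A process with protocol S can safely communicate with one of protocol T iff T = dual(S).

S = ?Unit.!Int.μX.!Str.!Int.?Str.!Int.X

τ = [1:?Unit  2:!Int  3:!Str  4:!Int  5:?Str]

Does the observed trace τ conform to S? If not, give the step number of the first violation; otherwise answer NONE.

@1 ?Unit  ok  now at !Int.μX.…
@2 !Int  ok  now at μX.…
@3 !Str  ok  now at !Int.?Str.!Int.μX.…
@4 !Int  ok  now at ?Str.!Int.μX.…
@5 ?Str  ok  now at !Int.μX.…
trace exhausted — no violation

NONE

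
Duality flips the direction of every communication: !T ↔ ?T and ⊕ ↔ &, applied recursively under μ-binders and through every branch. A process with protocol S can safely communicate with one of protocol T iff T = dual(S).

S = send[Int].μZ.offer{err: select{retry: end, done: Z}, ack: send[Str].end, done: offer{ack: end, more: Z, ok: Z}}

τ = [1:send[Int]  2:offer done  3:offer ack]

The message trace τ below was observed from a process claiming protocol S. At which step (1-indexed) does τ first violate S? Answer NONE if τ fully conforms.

NONE

@1 send[Int]  ✓  state: μZ.…
@2 offer done  ✓  state: offer{ack: end, more: μZ.…, ok: μZ.…}
@3 offer ack  ✓  state: end
trace exhausted — no violation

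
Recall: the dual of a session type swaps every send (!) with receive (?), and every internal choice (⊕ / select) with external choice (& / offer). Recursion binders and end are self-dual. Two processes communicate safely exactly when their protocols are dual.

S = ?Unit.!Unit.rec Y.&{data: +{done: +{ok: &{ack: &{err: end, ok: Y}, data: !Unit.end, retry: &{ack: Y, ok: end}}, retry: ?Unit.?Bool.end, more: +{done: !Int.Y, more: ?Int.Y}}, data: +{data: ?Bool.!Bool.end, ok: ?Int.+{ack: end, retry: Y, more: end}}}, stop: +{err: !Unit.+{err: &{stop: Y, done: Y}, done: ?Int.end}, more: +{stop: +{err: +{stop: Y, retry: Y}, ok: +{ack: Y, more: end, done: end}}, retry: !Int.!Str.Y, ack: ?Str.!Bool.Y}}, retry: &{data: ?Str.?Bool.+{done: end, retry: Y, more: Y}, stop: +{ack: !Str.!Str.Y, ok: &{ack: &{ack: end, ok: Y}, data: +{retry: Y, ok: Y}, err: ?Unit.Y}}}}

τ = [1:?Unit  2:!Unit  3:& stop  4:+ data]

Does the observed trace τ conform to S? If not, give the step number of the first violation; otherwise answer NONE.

[1] ?Unit  ✓  state: !Unit.rec Y.…
[2] !Unit  ✓  state: rec Y.…
[3] & stop  ✓  state: +{err: !Unit.+{err: &{stop: rec Y.…, done: rec Y.…}, done: ?Int.end}, more: +{stop: +{err: +{stop: rec Y.…, retry: rec Y.…}, ok: +{ack: rec Y.…, more: end, done: end}}, retry: !Int.!Str.rec Y.…, ack: ?Str.!Bool.rec Y.…}}
[4] got + data, protocol expects + err or + more  ✗

4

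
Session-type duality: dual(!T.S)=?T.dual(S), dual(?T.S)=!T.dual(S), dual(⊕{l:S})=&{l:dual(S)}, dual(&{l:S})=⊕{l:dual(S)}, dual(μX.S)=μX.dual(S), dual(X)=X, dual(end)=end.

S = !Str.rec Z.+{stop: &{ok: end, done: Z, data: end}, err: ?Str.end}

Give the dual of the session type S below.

!Str → ?Str
  rec Z → rec Z  (μ self-dual)
    +{stop,err} → &{stop,err}  (internal→external)
      • stop:
        &{ok,done,data} → +{ok,done,data}  (&→⊕)
          • ok:
            end self-dual
          • done:
            Z self-dual
          • data:
            end self-dual
      • err:
        ?Str → !Str
          end self-dual

?Str.rec Z.&{stop: +{ok: end, done: Z, data: end}, err: !Str.end}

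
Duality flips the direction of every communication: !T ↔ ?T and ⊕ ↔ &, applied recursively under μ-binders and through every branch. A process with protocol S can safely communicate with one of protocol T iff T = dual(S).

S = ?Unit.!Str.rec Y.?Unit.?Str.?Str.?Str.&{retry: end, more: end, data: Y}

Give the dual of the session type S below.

?Unit ↦ !Unit
  !Str ↦ ?Str
    rec Y ↦ rec Y  (μ self-dual)
      ?Unit ↦ !Unit
        ?Str ↦ !Str
          ?Str ↦ !Str
            ?Str ↦ !Str
              &{retry,more,data} ↦ +{retry,more,data}  (external→internal)
                [retry]
                  end self-dual
                [more]
                  end self-dual
                [data]
                  Y self-dual

!Unit.?Str.rec Y.!Unit.!Str.!Str.!Str.+{retry: end, more: end, data: Y}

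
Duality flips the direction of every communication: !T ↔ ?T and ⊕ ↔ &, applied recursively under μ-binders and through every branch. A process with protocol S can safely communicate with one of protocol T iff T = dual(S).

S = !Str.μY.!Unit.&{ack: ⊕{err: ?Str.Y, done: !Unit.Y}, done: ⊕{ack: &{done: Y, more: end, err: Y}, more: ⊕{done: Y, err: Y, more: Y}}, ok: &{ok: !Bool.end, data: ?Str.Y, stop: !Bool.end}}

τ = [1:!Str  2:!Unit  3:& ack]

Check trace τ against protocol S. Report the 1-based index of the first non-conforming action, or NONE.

NONE

[1] !Str  match  cont: μY.…
[2] !Unit  match  cont: &{ack: ⊕{err: ?Str.μY.…, done: !Unit.μY.…}, done: ⊕{ack: &{done: μY.…, more: end, err: μY.…}, more: ⊕{done: μY.…, err: μY.…, more: μY.…}}, ok: &{ok: !Bool.end, data: ?Str.μY.…, stop: !Bool.end}}
[3] & ack  match  cont: ⊕{err: ?Str.μY.…, done: !Unit.μY.…}
all 3 steps conform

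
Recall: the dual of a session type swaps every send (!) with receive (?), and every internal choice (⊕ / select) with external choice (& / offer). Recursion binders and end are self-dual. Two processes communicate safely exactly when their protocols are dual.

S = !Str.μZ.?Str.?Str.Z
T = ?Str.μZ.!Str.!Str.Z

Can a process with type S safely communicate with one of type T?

YES

!Str | ?Str  ok
  μZ | μZ  ok (rec unchanged)
    ?Str | !Str  ok
      ?Str | !Str  ok
        Z | Z  ok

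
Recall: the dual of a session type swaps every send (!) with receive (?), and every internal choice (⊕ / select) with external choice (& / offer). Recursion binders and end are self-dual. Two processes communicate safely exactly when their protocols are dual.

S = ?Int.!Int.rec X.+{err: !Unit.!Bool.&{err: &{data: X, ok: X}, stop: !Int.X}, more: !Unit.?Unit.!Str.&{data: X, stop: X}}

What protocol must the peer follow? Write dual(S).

!Int.?Int.rec X.&{err: ?Unit.?Bool.+{err: +{data: X, ok: X}, stop: ?Int.X}, more: ?Unit.!Unit.?Str.+{data: X, stop: X}}

?Int = !Int
  !Int = ?Int
    rec X = rec X  (rec unchanged)
      +{err,more} = &{err,more}  (select→offer)
        • err:
          !Unit = ?Unit
            !Bool = ?Bool
              &{err,stop} = +{err,stop}  (external→internal)
                • err:
                  &{data,ok} = +{data,ok}  (external→internal)
                    • data:
                      X self-dual
                    • ok:
                      X self-dual
                • stop:
                  !Int = ?Int
                    X self-dual
        • more:
          !Unit = ?Unit
            ?Unit = !Unit
              !Str = ?Str
                &{data,stop} = +{data,stop}  (external→internal)
                  • data:
                    X self-dual
                  • stop:
                    X self-dual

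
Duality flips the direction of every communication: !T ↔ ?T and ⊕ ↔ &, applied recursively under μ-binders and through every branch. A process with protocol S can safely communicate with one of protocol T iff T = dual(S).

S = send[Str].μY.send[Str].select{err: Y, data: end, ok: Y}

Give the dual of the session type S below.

recv[Str].μY.recv[Str].offer{err: Y, data: end, ok: Y}

send[Str] = recv[Str]
  μY = μY  (rec unchanged)
    send[Str] = recv[Str]
      select{err,data,ok} = offer{err,data,ok}  (select→offer)
        [err]
          Y self-dual
        [data]
          end self-dual
        [ok]
          Y self-dual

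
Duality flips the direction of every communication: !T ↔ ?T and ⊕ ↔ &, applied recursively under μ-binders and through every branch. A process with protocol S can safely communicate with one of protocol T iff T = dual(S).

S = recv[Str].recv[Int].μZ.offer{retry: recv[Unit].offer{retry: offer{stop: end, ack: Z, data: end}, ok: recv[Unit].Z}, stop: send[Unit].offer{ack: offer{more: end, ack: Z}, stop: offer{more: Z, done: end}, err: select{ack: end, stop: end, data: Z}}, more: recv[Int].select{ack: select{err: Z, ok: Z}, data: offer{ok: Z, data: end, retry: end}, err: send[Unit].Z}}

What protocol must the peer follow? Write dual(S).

recv[Str] = send[Str]
  recv[Int] = send[Int]
    μZ = μZ  (binder kept)
      offer{retry,stop,more} = select{retry,stop,more}  (&→⊕)
        • retry:
          recv[Unit] = send[Unit]
            offer{retry,ok} = select{retry,ok}  (&→⊕)
              • retry:
                offer{stop,ack,data} = select{stop,ack,data}  (&→⊕)
                  • stop:
                    dual(end) = end
                  • ack:
                    dual(Z) = Z
                  • data:
                    dual(end) = end
              • ok:
                recv[Unit] = send[Unit]
                  dual(Z) = Z
        • stop:
          send[Unit] = recv[Unit]
            offer{ack,stop,err} = select{ack,stop,err}  (&→⊕)
              • ack:
                offer{more,ack} = select{more,ack}  (&→⊕)
                  • more:
                    dual(end) = end
                  • ack:
                    dual(Z) = Z
              • stop:
                offer{more,done} = select{more,done}  (&→⊕)
                  • more:
                    dual(Z) = Z
                  • done:
                    dual(end) = end
              • err:
                select{ack,stop,data} = offer{ack,stop,data}  (select→offer)
                  • ack:
                    dual(end) = end
                  • stop:
                    dual(end) = end
                  • data:
                    dual(Z) = Z
        • more:
          recv[Int] = send[Int]
            select{ack,data,err} = offer{ack,data,err}  (select→offer)
              • ack:
                select{err,ok} = offer{err,ok}  (select→offer)
                  • err:
                    dual(Z) = Z
                  • ok:
                    dual(Z) = Z
              • data:
                offer{ok,data,retry} = select{ok,data,retry}  (&→⊕)
                  • ok:
                    dual(Z) = Z
                  • data:
                    dual(end) = end
                  • retry:
                    dual(end) = end
              • err:
                send[Unit] = recv[Unit]
                  dual(Z) = Z

send[Str].send[Int].μZ.select{retry: send[Unit].select{retry: select{stop: end, ack: Z, data: end}, ok: send[Unit].Z}, stop: recv[Unit].select{ack: select{more: end, ack: Z}, stop: select{more: Z, done: end}, err: offer{ack: end, stop: end, data: Z}}, more: send[Int].offer{ack: offer{err: Z, ok: Z}, data: select{ok: Z, data: end, retry: end}, err: recv[Unit].Z}}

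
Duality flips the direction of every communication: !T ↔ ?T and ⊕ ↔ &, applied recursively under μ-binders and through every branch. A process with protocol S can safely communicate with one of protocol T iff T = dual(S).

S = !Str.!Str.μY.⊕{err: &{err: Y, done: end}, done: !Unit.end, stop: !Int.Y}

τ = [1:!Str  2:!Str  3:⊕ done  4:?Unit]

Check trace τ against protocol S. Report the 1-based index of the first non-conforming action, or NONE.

4

@1 !Str  match  cont: !Str.μY.…
@2 !Str  match  cont: μY.…
@3 ⊕ done  match  cont: !Unit.end
@4 got ?Unit, protocol expects !Unit  ✗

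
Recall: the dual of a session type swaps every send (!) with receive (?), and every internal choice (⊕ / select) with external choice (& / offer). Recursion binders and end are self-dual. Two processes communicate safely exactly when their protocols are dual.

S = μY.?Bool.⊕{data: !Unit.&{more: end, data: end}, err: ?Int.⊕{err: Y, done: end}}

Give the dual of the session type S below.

μY ↦ μY  (binder kept)
  ?Bool ↦ !Bool
    ⊕{data,err} ↦ &{data,err}  (⊕→&)
      • data:
        !Unit ↦ ?Unit
          &{more,data} ↦ ⊕{more,data}  (&→⊕)
            • more:
              end ↦ end
            • data:
              end ↦ end
      • err:
        ?Int ↦ !Int
          ⊕{err,done} ↦ &{err,done}  (⊕→&)
            • err:
              Y ↦ Y
            • done:
              end ↦ end

μY.!Bool.&{data: ?Unit.⊕{more: end, data: end}, err: !Int.&{err: Y, done: end}}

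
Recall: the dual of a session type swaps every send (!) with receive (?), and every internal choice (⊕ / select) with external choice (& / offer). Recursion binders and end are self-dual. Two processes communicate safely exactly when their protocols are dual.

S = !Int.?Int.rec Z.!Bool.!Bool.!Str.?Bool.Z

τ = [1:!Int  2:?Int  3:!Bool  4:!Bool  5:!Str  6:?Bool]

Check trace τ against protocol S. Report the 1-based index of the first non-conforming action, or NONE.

step 1: !Int  match  state: ?Int.rec Z.…
step 2: ?Int  match  state: rec Z.…
step 3: !Bool  match  state: !Bool.!Str.?Bool.rec Z.…
step 4: !Bool  match  state: !Str.?Bool.rec Z.…
step 5: !Str  match  state: ?Bool.rec Z.…
step 6: ?Bool  match  state: rec Z.…
all 6 steps conform

NONE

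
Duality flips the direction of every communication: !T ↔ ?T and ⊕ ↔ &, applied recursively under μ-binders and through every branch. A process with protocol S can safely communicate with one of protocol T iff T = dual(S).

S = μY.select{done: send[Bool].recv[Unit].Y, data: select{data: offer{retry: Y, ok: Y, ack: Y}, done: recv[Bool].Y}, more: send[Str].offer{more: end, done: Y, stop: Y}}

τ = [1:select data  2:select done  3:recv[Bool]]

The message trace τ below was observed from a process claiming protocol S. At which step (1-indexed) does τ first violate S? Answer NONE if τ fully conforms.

step 1: select data  ok  now at select{data: offer{retry: μY.…, ok: μY.…, ack: μY.…}, done: recv[Bool].μY.…}
step 2: select done  ok  now at recv[Bool].μY.…
step 3: recv[Bool]  ok  now at μY.…
trace exhausted — no violation

NONE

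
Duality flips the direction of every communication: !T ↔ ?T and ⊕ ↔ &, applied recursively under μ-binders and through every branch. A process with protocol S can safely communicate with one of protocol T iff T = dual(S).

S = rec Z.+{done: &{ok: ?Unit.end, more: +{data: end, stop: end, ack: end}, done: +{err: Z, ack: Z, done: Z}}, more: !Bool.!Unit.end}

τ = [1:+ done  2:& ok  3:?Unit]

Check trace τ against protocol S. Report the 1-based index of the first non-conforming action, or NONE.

@1 + done  match  residual = &{ok: ?Unit.end, more: +{data: end, stop: end, ack: end}, done: +{err: rec Z.…, ack: rec Z.…, done: rec Z.…}}
@2 & ok  match  residual = ?Unit.end
@3 ?Unit  match  residual = end
trace exhausted — no violation

NONE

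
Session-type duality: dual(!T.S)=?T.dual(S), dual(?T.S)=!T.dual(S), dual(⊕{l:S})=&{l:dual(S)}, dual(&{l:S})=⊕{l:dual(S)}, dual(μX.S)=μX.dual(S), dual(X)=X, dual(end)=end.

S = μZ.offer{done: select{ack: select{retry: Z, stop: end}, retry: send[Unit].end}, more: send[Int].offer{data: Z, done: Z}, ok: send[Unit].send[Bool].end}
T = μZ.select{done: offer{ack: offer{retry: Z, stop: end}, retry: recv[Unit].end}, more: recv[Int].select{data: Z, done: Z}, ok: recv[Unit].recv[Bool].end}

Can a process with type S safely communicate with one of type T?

μZ | μZ  ok (μ self-dual)
  offer{done,more,ok} | select{done,more,ok}  ok labels match
    [done]
      select{ack,retry} | offer{ack,retry}  ok labels match
        [ack]
          select{retry,stop} | offer{retry,stop}  ok labels match
            [retry]
              Z | Z  ok
            [stop]
              end | end  ok
        [retry]
          send[Unit] | recv[Unit]  ok
            end | end  ok
    [more]
      send[Int] | recv[Int]  ok
        offer{data,done} | select{data,done}  ok labels match
          [data]
            Z | Z  ok
          [done]
            Z | Z  ok
    [ok]
      send[Unit] | recv[Unit]  ok
        send[Bool] | recv[Bool]  ok
          end | end  ok

YES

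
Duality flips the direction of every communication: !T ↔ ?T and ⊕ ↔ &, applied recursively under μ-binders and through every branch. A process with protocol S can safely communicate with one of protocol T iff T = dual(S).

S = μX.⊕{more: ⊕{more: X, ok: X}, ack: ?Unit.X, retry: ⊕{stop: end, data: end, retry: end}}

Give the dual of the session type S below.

μX.&{more: &{more: X, ok: X}, ack: !Unit.X, retry: &{stop: end, data: end, retry: end}}

μX → μX  (rec unchanged)
  ⊕{more,ack,retry} → &{more,ack,retry}  (select→offer)
    case more:
      ⊕{more,ok} → &{more,ok}  (select→offer)
        case more:
          X ↦ X
        case ok:
          X ↦ X
    case ack:
      ?Unit → !Unit
        X ↦ X
    case retry:
      ⊕{stop,data,retry} → &{stop,data,retry}  (select→offer)
        case stop:
          end ↦ end
        case data:
          end ↦ end
        case retry:
          end ↦ end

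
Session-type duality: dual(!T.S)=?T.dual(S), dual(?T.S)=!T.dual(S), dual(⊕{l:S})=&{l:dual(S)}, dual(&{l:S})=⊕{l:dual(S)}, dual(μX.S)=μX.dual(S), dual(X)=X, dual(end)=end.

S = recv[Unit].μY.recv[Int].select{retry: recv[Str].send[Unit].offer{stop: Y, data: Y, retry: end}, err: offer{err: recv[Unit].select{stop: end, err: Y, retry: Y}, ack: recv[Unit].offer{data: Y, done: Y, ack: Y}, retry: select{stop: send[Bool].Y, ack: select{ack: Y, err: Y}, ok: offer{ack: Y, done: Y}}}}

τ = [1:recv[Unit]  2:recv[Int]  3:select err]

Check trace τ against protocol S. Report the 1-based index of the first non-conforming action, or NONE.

NONE

step 1: recv[Unit]  ✓  state: μY.…
step 2: recv[Int]  ✓  state: select{retry: recv[Str].send[Unit].offer{stop: μY.…, data: μY.…, retry: end}, err: offer{err: recv[Unit].select{stop: end, err: μY.…, retry: μY.…}, ack: recv[Unit].offer{data: μY.…, done: μY.…, ack: μY.…}, retry: select{stop: send[Bool].μY.…, ack: select{ack: μY.…, err: μY.…}, ok: offer{ack: μY.…, done: μY.…}}}}
step 3: select err  ✓  state: offer{err: recv[Unit].select{stop: end, err: μY.…, retry: μY.…}, ack: recv[Unit].offer{data: μY.…, done: μY.…, ack: μY.…}, retry: select{stop: send[Bool].μY.…, ack: select{ack: μY.…, err: μY.…}, ok: offer{ack: μY.…, done: μY.…}}}
all 3 steps conform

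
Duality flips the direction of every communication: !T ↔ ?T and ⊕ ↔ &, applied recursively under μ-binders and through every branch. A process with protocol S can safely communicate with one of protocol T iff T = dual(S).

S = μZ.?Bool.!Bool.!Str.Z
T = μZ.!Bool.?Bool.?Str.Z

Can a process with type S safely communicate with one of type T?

μZ vs μZ  ✓ (rec unchanged)
  ?Bool vs !Bool  ✓
    !Bool vs ?Bool  ✓
      !Str vs ?Str  ✓
        Z vs Z  ✓

YES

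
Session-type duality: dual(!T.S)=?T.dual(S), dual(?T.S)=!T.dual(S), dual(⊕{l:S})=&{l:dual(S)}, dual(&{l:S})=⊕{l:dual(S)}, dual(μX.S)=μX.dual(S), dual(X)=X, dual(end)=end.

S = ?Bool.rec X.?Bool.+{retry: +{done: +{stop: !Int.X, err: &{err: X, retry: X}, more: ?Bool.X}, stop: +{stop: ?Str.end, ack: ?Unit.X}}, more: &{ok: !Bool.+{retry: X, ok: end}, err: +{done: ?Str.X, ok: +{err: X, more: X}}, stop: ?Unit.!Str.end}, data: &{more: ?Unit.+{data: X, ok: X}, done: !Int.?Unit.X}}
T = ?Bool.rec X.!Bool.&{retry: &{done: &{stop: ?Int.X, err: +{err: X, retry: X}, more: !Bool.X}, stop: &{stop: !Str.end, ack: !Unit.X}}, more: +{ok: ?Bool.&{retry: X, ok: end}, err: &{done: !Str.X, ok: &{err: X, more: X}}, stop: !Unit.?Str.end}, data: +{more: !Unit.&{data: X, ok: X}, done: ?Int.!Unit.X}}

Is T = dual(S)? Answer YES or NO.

NO

?Bool vs ?Bool  ✗ same direction on both sides — not dual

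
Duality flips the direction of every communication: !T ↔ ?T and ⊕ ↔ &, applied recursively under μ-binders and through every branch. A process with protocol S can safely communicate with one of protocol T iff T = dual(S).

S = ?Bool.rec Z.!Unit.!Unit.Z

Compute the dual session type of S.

?Bool ↦ !Bool
  rec Z ↦ rec Z  (binder kept)
    !Unit ↦ ?Unit
      !Unit ↦ ?Unit
        Z self-dual

!Bool.rec Z.?Unit.?Unit.Z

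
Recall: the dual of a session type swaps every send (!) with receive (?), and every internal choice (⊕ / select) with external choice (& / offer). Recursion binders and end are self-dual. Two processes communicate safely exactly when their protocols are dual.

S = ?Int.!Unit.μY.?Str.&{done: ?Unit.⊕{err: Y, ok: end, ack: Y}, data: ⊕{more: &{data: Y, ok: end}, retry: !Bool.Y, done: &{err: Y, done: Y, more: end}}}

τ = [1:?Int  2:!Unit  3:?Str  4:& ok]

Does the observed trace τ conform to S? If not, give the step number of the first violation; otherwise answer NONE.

4

step 1: ?Int  match  state: !Unit.μY.…
step 2: !Unit  match  state: μY.…
step 3: ?Str  match  state: &{done: ?Unit.⊕{err: μY.…, ok: end, ack: μY.…}, data: ⊕{more: &{data: μY.…, ok: end}, retry: !Bool.μY.…, done: &{err: μY.…, done: μY.…, more: end}}}
step 4: got & ok, protocol expects & done or & data  ✗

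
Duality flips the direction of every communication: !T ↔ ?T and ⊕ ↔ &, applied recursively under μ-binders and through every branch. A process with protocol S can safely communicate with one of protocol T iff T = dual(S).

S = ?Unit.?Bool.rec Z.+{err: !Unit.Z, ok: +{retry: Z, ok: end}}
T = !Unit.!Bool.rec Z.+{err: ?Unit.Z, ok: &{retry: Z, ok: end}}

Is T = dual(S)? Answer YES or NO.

NO

?Unit ‖ !Unit  ok
  ?Bool ‖ !Bool  ok
    rec Z ‖ rec Z  ok (rec unchanged)
      +{err,ok} ‖ +{err,ok}  ✗ choice polarity not flipped — not dual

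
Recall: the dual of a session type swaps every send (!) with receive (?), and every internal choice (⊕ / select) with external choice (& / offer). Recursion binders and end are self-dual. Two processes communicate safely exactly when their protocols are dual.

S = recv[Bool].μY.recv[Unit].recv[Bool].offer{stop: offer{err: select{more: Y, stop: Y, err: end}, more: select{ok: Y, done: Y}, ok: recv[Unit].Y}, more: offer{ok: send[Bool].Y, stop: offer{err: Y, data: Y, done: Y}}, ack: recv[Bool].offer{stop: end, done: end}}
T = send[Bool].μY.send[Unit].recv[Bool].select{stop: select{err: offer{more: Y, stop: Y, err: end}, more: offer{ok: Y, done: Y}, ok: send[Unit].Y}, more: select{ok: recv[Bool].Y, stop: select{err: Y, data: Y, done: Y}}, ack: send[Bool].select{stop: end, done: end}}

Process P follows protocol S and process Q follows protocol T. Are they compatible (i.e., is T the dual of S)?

recv[Bool] | send[Bool]  ok
  μY | μY  ok (binder kept)
    recv[Unit] | send[Unit]  ok
      recv[Bool] | recv[Bool]  ✗ same direction on both sides — not dual

NO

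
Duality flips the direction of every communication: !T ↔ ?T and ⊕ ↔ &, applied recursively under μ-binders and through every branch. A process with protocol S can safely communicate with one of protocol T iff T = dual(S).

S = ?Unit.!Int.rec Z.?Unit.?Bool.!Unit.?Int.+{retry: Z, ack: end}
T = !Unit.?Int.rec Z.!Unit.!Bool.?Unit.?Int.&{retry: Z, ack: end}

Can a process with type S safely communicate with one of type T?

?Unit ‖ !Unit  ✓
  !Int ‖ ?Int  ✓
    rec Z ‖ rec Z  ✓ (μ self-dual)
      ?Unit ‖ !Unit  ✓
        ?Bool ‖ !Bool  ✓
          !Unit ‖ ?Unit  ✓
            ?Int ‖ ?Int  ✗ same direction on both sides — not dual

NO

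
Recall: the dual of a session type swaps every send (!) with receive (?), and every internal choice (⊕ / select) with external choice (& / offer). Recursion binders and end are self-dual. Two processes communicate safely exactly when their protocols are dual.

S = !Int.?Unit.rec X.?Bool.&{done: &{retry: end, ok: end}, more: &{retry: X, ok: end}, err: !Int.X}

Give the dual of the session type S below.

!Int ↦ ?Int
  ?Unit ↦ !Unit
    rec X ↦ rec X  (μ self-dual)
      ?Bool ↦ !Bool
        &{done,more,err} ↦ +{done,more,err}  (&→⊕)
          • done:
            &{retry,ok} ↦ +{retry,ok}  (&→⊕)
              • retry:
                end self-dual
              • ok:
                end self-dual
          • more:
            &{retry,ok} ↦ +{retry,ok}  (&→⊕)
              • retry:
                X self-dual
              • ok:
                end self-dual
          • err:
            !Int ↦ ?Int
              X self-dual

?Int.!Unit.rec X.!Bool.+{done: +{retry: end, ok: end}, more: +{retry: X, ok: end}, err: ?Int.X}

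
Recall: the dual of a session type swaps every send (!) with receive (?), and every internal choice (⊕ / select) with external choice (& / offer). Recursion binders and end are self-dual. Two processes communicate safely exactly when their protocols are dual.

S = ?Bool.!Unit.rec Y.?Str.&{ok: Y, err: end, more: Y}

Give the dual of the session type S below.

!Bool.?Unit.rec Y.!Str.+{ok: Y, err: end, more: Y}

?Bool = !Bool
  !Unit = ?Unit
    rec Y = rec Y  (μ self-dual)
      ?Str = !Str
        &{ok,err,more} = +{ok,err,more}  (offer→select)
          • ok:
            dual(Y) = Y
          • err:
            dual(end) = end
          • more:
            dual(Y) = Y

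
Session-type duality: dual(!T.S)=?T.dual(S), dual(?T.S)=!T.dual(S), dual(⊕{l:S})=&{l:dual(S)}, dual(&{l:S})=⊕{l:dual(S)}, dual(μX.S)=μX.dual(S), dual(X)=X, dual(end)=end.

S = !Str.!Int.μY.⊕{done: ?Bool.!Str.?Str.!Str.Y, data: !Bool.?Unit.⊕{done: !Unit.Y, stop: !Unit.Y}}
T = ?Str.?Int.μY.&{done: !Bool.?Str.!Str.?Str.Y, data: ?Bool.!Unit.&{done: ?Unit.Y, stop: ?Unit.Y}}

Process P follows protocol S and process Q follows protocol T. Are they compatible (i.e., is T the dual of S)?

!Str ‖ ?Str  match
  !Int ‖ ?Int  match
    μY ‖ μY  match (rec unchanged)
      ⊕{done,data} ‖ &{done,data}  match same labels
        • done:
          ?Bool ‖ !Bool  match
            !Str ‖ ?Str  match
              ?Str ‖ !Str  match
                !Str ‖ ?Str  match
                  Y ‖ Y  match
        • data:
          !Bool ‖ ?Bool  match
            ?Unit ‖ !Unit  match
              ⊕{done,stop} ‖ &{done,stop}  match same labels
                • done:
                  !Unit ‖ ?Unit  match
                    Y ‖ Y  match
                • stop:
                  !Unit ‖ ?Unit  match
                    Y ‖ Y  match

YES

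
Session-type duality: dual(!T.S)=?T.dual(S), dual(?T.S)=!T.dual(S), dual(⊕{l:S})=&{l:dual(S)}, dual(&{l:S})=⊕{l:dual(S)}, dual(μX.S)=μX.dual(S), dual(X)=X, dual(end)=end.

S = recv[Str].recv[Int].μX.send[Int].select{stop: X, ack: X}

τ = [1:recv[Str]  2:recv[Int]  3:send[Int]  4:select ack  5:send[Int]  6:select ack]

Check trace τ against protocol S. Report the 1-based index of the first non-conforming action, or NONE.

step 1: recv[Str]  match  residual = recv[Int].μX.…
step 2: recv[Int]  match  residual = μX.…
step 3: send[Int]  match  residual = select{stop: μX.…, ack: μX.…}
step 4: select ack  match  residual = μX.…
step 5: send[Int]  match  residual = select{stop: μX.…, ack: μX.…}
step 6: select ack  match  residual = μX.…
τ conforms to S (length 6)

NONE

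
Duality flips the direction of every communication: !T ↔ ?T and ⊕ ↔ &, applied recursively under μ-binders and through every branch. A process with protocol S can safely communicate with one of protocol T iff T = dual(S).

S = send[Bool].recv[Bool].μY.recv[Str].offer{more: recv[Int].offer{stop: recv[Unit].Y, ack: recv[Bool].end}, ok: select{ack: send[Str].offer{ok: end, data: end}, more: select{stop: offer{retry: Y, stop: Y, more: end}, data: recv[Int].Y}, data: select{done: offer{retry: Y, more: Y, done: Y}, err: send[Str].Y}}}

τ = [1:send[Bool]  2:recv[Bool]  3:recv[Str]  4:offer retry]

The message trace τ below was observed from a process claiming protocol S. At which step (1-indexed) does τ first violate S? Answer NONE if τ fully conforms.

step 1: send[Bool]  match  state: recv[Bool].μY.…
step 2: recv[Bool]  match  state: μY.…
step 3: recv[Str]  match  state: offer{more: recv[Int].offer{stop: recv[Unit].μY.…, ack: recv[Bool].end}, ok: select{ack: send[Str].offer{ok: end, data: end}, more: select{stop: offer{retry: μY.…, stop: μY.…, more: end}, data: recv[Int].μY.…}, data: select{done: offer{retry: μY.…, more: μY.…, done: μY.…}, err: send[Str].μY.…}}}
step 4: got offer retry, protocol expects offer more or offer ok  ✗

4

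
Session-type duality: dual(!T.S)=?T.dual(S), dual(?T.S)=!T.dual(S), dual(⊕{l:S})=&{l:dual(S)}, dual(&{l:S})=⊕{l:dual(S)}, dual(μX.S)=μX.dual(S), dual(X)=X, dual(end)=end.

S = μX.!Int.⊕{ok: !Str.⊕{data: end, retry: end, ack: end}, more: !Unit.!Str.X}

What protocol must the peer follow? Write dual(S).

μX → μX  (μ self-dual)
  !Int → ?Int
    ⊕{ok,more} → &{ok,more}  (select→offer)
      case ok:
        !Str → ?Str
          ⊕{data,retry,ack} → &{data,retry,ack}  (select→offer)
            case data:
              end self-dual
            case retry:
              end self-dual
            case ack:
              end self-dual
      case more:
        !Unit → ?Unit
          !Str → ?Str
            X self-dual

μX.?Int.&{ok: ?Str.&{data: end, retry: end, ack: end}, more: ?Unit.?Str.X}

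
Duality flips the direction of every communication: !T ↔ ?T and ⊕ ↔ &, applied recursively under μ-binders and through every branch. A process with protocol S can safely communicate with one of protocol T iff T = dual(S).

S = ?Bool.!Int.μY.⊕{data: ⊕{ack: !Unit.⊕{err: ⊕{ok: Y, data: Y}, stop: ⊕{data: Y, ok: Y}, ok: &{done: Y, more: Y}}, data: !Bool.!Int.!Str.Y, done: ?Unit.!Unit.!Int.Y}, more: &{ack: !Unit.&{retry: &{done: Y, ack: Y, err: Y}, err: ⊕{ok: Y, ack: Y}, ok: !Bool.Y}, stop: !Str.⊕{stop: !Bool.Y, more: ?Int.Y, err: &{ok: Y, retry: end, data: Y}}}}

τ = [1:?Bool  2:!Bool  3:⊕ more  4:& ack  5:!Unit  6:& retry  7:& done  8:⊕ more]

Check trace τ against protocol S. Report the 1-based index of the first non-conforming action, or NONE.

2

[1] ?Bool  match  cont: !Int.μY.…
[2] got !Bool, protocol expects !Int  ✗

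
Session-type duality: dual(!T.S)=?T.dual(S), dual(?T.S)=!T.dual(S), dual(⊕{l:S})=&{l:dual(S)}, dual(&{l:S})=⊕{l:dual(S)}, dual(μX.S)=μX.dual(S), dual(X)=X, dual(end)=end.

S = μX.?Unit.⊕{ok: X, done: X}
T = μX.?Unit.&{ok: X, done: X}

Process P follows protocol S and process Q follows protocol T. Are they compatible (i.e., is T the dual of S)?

NO

μX | μX  ✓ (μ self-dual)
  ?Unit | ?Unit  ✗ same direction on both sides — not dual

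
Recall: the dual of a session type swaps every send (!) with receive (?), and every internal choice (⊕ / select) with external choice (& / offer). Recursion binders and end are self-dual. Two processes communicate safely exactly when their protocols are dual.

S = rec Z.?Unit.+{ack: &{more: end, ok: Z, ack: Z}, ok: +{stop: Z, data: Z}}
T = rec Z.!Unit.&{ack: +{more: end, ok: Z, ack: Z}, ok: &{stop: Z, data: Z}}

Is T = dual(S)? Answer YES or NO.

rec Z ‖ rec Z  ✓ (μ self-dual)
  ?Unit ‖ !Unit  ✓
    +{ack,ok} ‖ &{ack,ok}  ✓ same labels
      case ack:
        &{more,ok,ack} ‖ +{more,ok,ack}  ✓ same labels
          case more:
            end ‖ end  ✓
          case ok:
            Z ‖ Z  ✓
          case ack:
            Z ‖ Z  ✓
      case ok:
        +{stop,data} ‖ &{stop,data}  ✓ same labels
          case stop:
            Z ‖ Z  ✓
          case data:
            Z ‖ Z  ✓

YES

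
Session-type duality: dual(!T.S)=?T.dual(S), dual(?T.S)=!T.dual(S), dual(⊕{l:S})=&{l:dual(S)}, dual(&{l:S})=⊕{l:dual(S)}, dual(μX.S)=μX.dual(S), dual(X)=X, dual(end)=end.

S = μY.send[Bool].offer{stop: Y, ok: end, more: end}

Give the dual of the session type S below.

μY.recv[Bool].select{stop: Y, ok: end, more: end}

μY ↦ μY  (binder kept)
  send[Bool] ↦ recv[Bool]
    offer{stop,ok,more} ↦ select{stop,ok,more}  (&→⊕)
      [stop]
        Y ↦ Y
      [ok]
        end ↦ end
      [more]
        end ↦ end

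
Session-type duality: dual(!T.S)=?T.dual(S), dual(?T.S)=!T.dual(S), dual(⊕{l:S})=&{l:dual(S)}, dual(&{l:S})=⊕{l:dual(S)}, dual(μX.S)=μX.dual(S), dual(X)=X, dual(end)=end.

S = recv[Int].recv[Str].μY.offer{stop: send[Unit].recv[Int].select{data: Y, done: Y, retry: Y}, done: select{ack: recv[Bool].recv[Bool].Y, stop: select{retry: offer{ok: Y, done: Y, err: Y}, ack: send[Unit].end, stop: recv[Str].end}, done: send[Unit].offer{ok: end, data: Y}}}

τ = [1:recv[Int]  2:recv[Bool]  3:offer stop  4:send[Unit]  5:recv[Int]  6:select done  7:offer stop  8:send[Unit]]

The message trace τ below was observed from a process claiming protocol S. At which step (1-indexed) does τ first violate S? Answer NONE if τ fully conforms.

[1] recv[Int]  match  cont: recv[Str].μY.…
[2] got recv[Bool], protocol expects recv[Str]  ✗

2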